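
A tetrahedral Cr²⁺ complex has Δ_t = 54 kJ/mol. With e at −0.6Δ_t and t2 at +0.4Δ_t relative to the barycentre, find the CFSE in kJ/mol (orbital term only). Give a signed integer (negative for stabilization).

Cr sits in group 6; removing 2 electrons leaves Cr²⁺ with 6 − 2 = 4 d electrons.
Tetrahedral fields are weak (Δₜ ≈ 4/9 Δₒ), so electrons fill high-spin.
Electron filling gives e^2 t2^2.
CFSE(orbital) = 2×(-0.6Δ_t) + 2×(0.4Δ_t) = -0.4Δ_t; with Δ_t = 54 kJ/mol that is -22 kJ/mol.

-22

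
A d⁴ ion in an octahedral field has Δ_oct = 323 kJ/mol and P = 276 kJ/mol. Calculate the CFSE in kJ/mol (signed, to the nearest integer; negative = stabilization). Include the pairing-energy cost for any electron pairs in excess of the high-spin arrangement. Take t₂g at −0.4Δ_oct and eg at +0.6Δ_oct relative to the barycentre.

-241

With Δ_oct > P the complex is low-spin.
That gives t₂g⁴ eg⁰.
Orbital CFSE = -1.6Δ_oct = -1.6 × 323 = -517 kJ/mol.
Excess pairs vs high-spin: 1 − 0 = 1; pairing cost = +276 kJ/mol.
Net CFSE = -517 + 276 = -241 kJ/mol.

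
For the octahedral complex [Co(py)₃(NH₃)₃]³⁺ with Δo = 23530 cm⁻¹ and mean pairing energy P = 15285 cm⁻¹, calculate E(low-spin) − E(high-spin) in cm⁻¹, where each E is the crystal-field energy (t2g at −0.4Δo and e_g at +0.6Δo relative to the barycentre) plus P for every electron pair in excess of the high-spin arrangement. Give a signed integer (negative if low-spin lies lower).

Ligand charges: 3×(+0) from py and 3×(+0) from NH₃ sum to +0; with overall charge +3, Co is +3.
Group 9 minus oxidation state +3 gives a d⁶ configuration for Co³⁺.
In the high-spin limit (t2g^4 e_g^2) the orbital term is -0.4Δo = -9412 cm⁻¹, with no excess pairing.
Low-spin: t2g^6 e_g^0, orbital CFSE = -2.4Δo = -56472 cm⁻¹; plus 2 excess pairs × P = +30570 cm⁻¹; total -25902 cm⁻¹.
E(LS) − E(HS) = -25902 − (-9412) = -16490 cm⁻¹.

-16490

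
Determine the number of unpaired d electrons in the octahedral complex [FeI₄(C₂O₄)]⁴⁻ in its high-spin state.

Ligand charges: 4×(-1) from I⁻ and 1×(-2) from C₂O₄²⁻ sum to -6; with overall charge -4, Fe is +2.
Group 8 minus oxidation state +2 gives a d⁶ configuration for Fe²⁺.
Configuration: t2g^4 e_g^2, giving 4 unpaired electrons.

4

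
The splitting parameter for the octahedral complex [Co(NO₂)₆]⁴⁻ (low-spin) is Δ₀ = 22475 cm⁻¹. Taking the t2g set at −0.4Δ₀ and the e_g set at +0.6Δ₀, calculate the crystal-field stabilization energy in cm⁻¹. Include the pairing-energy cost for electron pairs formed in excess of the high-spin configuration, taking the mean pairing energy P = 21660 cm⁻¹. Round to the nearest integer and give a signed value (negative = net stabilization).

-18795

Each NO₂⁻ contributes -1; 6 × (-1) = -6. With overall charge -4, Co is in the +2 oxidation state.
Group 9 minus oxidation state +2 gives a d⁷ configuration for Co²⁺.
Configuration: t2g^6 e_g^1.
CFSE(orbital) = 6×(-0.4Δ₀) + 1×(0.6Δ₀) = -1.8Δ₀; with Δ₀ = 22475 cm⁻¹ that is -40455 cm⁻¹.
Relative to high-spin t2g^5 e_g^2 (2 paired), the low-spin configuration has 1 additional pair, contributing +1 × 21660 = +21660 cm⁻¹.
Combining: -40455 + 21660 = -18795 cm⁻¹.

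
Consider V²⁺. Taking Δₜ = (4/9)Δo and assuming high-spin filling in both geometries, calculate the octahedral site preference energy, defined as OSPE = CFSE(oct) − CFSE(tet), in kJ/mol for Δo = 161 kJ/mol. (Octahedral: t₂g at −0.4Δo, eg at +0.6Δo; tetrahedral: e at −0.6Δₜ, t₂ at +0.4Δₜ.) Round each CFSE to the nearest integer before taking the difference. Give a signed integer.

-136

V is in group 5, so V²⁺ is d³ (5 − 2 = 3).
Octahedral (high-spin): t2g^3 e_g^0, CFSE = 3(−0.4) + 0(+0.6) = -1.2Δo = -1.2 × 161 = -193 kJ/mol.
Tetrahedral: e^2 t2^1, CFSE = 2(−0.6) + 1(+0.4) = -0.8Δₜ = -0.8 × (4/9) × 161 = -57 kJ/mol.
OSPE = -193 − (-57) = -136 kJ/mol.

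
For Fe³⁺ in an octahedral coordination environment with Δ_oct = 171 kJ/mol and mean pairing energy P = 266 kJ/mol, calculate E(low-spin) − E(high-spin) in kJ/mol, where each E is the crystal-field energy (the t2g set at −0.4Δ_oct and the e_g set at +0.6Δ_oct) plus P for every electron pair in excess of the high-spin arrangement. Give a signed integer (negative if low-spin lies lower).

190

Group 8 minus oxidation state +3 gives a d⁵ configuration for Fe³⁺.
High-spin d⁵ fills as t2g^3 e_g^2 with CFSE 3(−0.4) + 2(+0.6) = 0.0Δ_oct = 0 kJ/mol.
Low-spin: t2g^5 e_g^0, orbital CFSE = -2.0Δ_oct = -342 kJ/mol; plus 2 excess pairs × P = +532 kJ/mol; total 190 kJ/mol.
The difference is 190 − (0) = 190 kJ/mol, so high-spin lies lower.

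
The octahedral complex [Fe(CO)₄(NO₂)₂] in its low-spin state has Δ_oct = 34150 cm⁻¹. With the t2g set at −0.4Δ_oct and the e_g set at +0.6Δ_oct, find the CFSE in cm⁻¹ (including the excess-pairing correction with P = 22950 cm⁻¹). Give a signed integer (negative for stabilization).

Ligand charges: 4×(+0) from CO and 2×(-1) from NO₂⁻ sum to -2; with overall charge +0, Fe is +2.
Fe is in group 8, so Fe²⁺ is d⁶ (8 − 2 = 6).
Configuration: t2g^6 e_g^0.
CFSE(orbital) = 6×(-0.4Δ_oct) + 0×(0.6Δ_oct) = -2.4Δ_oct; with Δ_oct = 34150 cm⁻¹ that is -81960 cm⁻¹.
Relative to high-spin t2g^4 e_g^2 (1 paired), the low-spin configuration has 2 additional pairs, contributing +2 × 22950 = +45900 cm⁻¹.
Combining: -81960 + 45900 = -36060 cm⁻¹.

-36060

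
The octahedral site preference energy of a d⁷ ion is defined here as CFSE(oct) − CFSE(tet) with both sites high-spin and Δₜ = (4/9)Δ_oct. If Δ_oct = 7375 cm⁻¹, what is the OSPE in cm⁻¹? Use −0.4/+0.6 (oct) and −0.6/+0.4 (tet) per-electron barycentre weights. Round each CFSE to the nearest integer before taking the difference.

-1967

In an octahedral site d⁷ (HS) is t2g^5 e_g^2, giving CFSE(oct) = -0.8Δ_oct = -5900 cm⁻¹.
Tetrahedral: e^4 t2^3, CFSE = 4(−0.6) + 3(+0.4) = -1.2Δₜ = -1.2 × (4/9) × 7375 = -3933 cm⁻¹.
Subtracting, OSPE = -5900 − (-3933) = -1967 cm⁻¹.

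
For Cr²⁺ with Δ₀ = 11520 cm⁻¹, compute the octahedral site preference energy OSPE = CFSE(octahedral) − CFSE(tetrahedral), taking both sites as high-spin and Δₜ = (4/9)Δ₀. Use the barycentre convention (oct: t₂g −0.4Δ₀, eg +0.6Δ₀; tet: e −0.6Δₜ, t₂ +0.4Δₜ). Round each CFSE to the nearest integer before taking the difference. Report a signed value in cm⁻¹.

-4864

Cr is in group 6, so Cr²⁺ is d⁴ (6 − 2 = 4).
In an octahedral site d⁴ (HS) is t2g^3 e_g^1, giving CFSE(oct) = -0.6Δ₀ = -6912 cm⁻¹.
Tetrahedral: e^2 t2^2, CFSE = 2(−0.6) + 2(+0.4) = -0.4Δₜ = -0.4 × (4/9) × 11520 = -2048 cm⁻¹.
Subtracting, OSPE = -6912 − (-2048) = -4864 cm⁻¹.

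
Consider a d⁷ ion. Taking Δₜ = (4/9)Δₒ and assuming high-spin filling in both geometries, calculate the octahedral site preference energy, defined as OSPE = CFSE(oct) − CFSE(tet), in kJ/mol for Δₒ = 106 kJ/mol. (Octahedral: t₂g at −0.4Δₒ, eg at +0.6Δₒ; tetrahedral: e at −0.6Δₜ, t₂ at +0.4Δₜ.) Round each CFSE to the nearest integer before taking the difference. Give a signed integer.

In an octahedral site d⁷ (HS) is t2g^5 e_g^2, giving CFSE(oct) = -0.8Δₒ = -85 kJ/mol.
In a tetrahedral site the filling is e^4 t2^3: CFSE(tet) = -1.2Δₜ = -1.2 × (4/9)(106) = -57 kJ/mol.
Subtracting, OSPE = -85 − (-57) = -28 kJ/mol.

-28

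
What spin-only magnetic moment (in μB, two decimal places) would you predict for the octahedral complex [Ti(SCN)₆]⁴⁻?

Each SCN⁻ contributes -1; 6 × (-1) = -6. With overall charge -4, Ti is in the +2 oxidation state.
Ti sits in group 4; removing 2 electrons leaves Ti²⁺ with 4 − 2 = 2 d electrons.
For octahedral d² the high- and low-spin configurations coincide.
Configuration: t2g^2 e_g^0 → 2 unpaired electrons.
μ(spin-only) = √[2(2+2)] = √8 ≈ 2.83 μB.

2.83 μB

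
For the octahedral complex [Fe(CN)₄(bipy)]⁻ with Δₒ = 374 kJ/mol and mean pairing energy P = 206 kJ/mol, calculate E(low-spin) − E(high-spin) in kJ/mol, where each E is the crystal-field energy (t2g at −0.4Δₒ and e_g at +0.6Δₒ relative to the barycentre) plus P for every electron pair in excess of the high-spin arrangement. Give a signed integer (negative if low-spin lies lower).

-336

Ligand charges: 4×(-1) from CN⁻ and 1×(+0) from bipy sum to -4; with overall charge -1, Fe is +3.
Fe is in group 8, so Fe³⁺ is d⁵ (8 − 3 = 5).
In the high-spin limit (t2g^3 e_g^2) the orbital term is 0.0Δₒ = 0 kJ/mol, with no excess pairing.
Low-spin t2g^5 e_g^0 gives -2.0Δₒ = -748 kJ/mol, but forming 2 extra pairs costs 2P = 412 kJ/mol, so E(LS) = -748 + 412 = -336 kJ/mol.
E(LS) − E(HS) = -336 − (0) = -336 kJ/mol.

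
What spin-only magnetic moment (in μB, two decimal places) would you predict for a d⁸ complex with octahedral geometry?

For octahedral d⁸ the high- and low-spin configurations coincide.
Configuration: t₂g⁶ eg² → 2 unpaired electrons.
μ(spin-only) = √[2(2+2)] = √8 ≈ 2.83 μB.

2.83 μB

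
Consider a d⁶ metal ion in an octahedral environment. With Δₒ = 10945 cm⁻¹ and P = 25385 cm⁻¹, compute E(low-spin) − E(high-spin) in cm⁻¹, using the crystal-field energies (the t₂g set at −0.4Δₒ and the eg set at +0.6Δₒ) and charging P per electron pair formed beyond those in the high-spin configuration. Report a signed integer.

High-spin: t₂g⁴ eg², CFSE = -0.4Δₒ = -4378 cm⁻¹.
Low-spin t₂g⁶ eg⁰ gives -2.4Δₒ = -26268 cm⁻¹, but forming 2 extra pairs costs 2P = 50770 cm⁻¹, so E(LS) = -26268 + 50770 = 24502 cm⁻¹.
Thus E(LS) − E(HS) = 28880 cm⁻¹.

28880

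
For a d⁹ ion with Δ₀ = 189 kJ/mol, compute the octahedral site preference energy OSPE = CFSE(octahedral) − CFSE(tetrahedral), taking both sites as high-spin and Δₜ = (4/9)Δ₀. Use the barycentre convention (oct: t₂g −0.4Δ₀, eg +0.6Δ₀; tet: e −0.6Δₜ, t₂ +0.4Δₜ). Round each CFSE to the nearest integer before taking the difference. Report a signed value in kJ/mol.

In an octahedral site d⁹ (HS) is t2g^6 e_g^3, giving CFSE(oct) = -0.6Δ₀ = -113 kJ/mol.
Tetrahedral: e^4 t2^5, CFSE = 4(−0.6) + 5(+0.4) = -0.4Δₜ = -0.4 × (4/9) × 189 = -34 kJ/mol.
Subtracting, OSPE = -113 − (-34) = -79 kJ/mol.

-79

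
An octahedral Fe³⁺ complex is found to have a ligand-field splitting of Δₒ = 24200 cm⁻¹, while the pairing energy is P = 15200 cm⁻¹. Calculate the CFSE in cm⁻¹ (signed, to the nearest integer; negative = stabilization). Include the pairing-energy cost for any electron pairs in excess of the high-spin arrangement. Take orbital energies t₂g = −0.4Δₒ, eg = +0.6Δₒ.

-18000

Fe sits in group 8; removing 3 electrons leaves Fe³⁺ with 8 − 3 = 5 d electrons.
Since Δₒ = 24200 cm⁻¹ > P = 15200 cm⁻¹, the complex adopts the low-spin configuration.
That gives t₂g⁵ eg⁰.
Orbital CFSE = -2.0Δₒ = -2.0 × 24200 = -48400 cm⁻¹.
Excess pairs vs high-spin: 2 − 0 = 2; pairing cost = +30400 cm⁻¹.
Net CFSE = -48400 + 30400 = -18000 cm⁻¹.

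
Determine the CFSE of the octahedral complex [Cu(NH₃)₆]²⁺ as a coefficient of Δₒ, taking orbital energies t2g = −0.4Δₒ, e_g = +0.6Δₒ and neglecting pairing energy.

NH₃ is neutral, so the +2 overall charge sits on Cu: oxidation state +2.
Group 11 minus oxidation state +2 gives a d⁹ configuration for Cu²⁺.
Configuration: t2g^6 e_g^3.
CFSE = 6(-0.4Δₒ) + 3(0.6Δₒ) = -2.4Δₒ + 1.8Δₒ = -0.6Δₒ.

-0.6 Δₒ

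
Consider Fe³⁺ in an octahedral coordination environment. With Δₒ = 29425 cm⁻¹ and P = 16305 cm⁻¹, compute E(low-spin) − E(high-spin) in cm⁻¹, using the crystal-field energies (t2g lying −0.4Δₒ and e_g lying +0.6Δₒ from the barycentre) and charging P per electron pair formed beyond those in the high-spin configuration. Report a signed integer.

Group 8 minus oxidation state +3 gives a d⁵ configuration for Fe³⁺.
High-spin d⁵ fills as t2g^3 e_g^2 with CFSE 3(−0.4) + 2(+0.6) = 0.0Δₒ = 0 cm⁻¹.
For low-spin the configuration is t2g^5 e_g^0: orbital energy -2.0 × 29425 = -58850 cm⁻¹, and 2 additional pairs relative to high-spin add 32610 cm⁻¹, giving -26240 cm⁻¹.
The difference is -26240 − (0) = -26240 cm⁻¹, so low-spin lies lower.

-26240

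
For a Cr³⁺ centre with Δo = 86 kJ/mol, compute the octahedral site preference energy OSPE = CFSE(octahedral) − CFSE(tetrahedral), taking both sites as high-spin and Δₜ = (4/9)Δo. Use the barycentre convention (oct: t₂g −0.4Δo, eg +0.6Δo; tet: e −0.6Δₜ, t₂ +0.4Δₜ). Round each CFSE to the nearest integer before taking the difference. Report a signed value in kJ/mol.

Cr³⁺: group 6, so d-count = 6 − 3 = 3.
In an octahedral site d³ (HS) is t₂g³ eg⁰, giving CFSE(oct) = -1.2Δo = -103 kJ/mol.
Tetrahedral e² t₂¹ gives -0.8Δₜ = -0.8 × (4/9) × 86 = -31 kJ/mol.
OSPE = CFSE(oct) − CFSE(tet) = -103 − (-31) = -72 kJ/mol.

-72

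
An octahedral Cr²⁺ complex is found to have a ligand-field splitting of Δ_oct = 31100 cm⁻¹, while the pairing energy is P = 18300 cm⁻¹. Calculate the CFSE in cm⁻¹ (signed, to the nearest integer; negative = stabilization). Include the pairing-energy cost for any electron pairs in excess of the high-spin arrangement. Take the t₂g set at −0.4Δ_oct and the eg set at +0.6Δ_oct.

Cr is in group 6, so Cr²⁺ is d⁴ (6 − 2 = 4).
Since Δ_oct = 31100 cm⁻¹ > P = 18300 cm⁻¹, the complex adopts the low-spin configuration.
Filling d⁴ accordingly: t₂g⁴ eg⁰.
Orbital CFSE = -1.6Δ_oct = -1.6 × 31100 = -49760 cm⁻¹.
Excess pairs vs high-spin: 1 − 0 = 1; pairing cost = +18300 cm⁻¹.
Net CFSE = -49760 + 18300 = -31460 cm⁻¹.

-31460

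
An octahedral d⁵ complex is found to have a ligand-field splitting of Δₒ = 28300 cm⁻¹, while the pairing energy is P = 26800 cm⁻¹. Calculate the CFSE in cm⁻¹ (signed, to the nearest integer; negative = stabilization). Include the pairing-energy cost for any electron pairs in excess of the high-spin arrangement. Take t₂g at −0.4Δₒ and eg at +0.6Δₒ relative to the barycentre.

Here Δₒ > P (28300 > 26800), so the low-spin state is favoured.
Filling d⁵ accordingly: t₂g⁵ eg⁰.
Orbital CFSE = -2.0Δₒ = -2.0 × 28300 = -56600 cm⁻¹.
Excess pairs vs high-spin: 2 − 0 = 2; pairing cost = +53600 cm⁻¹.
Net CFSE = -56600 + 53600 = -3000 cm⁻¹.

-3000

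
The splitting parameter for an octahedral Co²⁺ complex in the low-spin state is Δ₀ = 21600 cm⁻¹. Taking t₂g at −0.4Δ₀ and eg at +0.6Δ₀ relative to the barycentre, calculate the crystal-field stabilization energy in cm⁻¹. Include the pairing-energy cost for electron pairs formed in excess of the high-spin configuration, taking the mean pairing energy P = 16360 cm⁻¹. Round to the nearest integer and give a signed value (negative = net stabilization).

Co sits in group 9; removing 2 electrons leaves Co²⁺ with 9 − 2 = 7 d electrons.
Configuration: t₂g⁶ eg¹.
Orbital CFSE = 6(-0.4) + 1(0.6) = -1.8Δ₀ = -1.8 × 21600 = -38880 cm⁻¹.
High-spin d⁷ would be t₂g⁵ eg² with 2 pairs; low-spin has 3, so 1 excess pair costs +1P = +16360 cm⁻¹.
Overall CFSE = -38880 + 16360 = -22520 cm⁻¹.

-22520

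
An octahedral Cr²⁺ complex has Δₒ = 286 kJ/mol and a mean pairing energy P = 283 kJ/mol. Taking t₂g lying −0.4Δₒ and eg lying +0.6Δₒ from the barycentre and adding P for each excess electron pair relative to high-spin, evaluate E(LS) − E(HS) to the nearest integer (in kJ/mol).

Cr sits in group 6; removing 2 electrons leaves Cr²⁺ with 6 − 2 = 4 d electrons.
High-spin: t₂g³ eg¹, CFSE = -0.6Δₒ = -172 kJ/mol.
Low-spin: t₂g⁴ eg⁰, orbital CFSE = -1.6Δₒ = -458 kJ/mol; plus 1 excess pair × P = +283 kJ/mol; total -175 kJ/mol.
Thus E(LS) − E(HS) = -3 kJ/mol.

-3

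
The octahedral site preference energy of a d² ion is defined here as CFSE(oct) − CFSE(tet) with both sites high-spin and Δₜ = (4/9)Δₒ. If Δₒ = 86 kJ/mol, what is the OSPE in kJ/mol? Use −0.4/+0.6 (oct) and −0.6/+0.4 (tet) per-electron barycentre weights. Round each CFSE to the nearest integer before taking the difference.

-23

In an octahedral site d² (HS) is t₂g² eg⁰, giving CFSE(oct) = -0.8Δₒ = -69 kJ/mol.
In a tetrahedral site the filling is e² t₂⁰: CFSE(tet) = -1.2Δₜ = -1.2 × (4/9)(86) = -46 kJ/mol.
OSPE = -69 − (-46) = -23 kJ/mol.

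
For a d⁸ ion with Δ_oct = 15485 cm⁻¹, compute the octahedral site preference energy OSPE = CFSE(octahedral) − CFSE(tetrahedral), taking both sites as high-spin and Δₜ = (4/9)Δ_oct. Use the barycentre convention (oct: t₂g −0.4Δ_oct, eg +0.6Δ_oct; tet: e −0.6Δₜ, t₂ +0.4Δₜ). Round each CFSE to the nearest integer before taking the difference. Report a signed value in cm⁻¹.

Octahedral (high-spin): t₂g⁶ eg², CFSE = 6(−0.4) + 2(+0.6) = -1.2Δ_oct = -1.2 × 15485 = -18582 cm⁻¹.
In a tetrahedral site the filling is e⁴ t₂⁴: CFSE(tet) = -0.8Δₜ = -0.8 × (4/9)(15485) = -5506 cm⁻¹.
OSPE = CFSE(oct) − CFSE(tet) = -18582 − (-5506) = -13076 cm⁻¹.

-13076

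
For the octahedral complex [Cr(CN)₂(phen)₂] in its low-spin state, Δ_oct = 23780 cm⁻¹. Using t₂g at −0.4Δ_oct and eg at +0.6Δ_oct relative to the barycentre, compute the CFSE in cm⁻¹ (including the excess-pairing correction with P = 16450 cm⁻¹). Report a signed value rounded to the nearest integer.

-21598

Ligand charges: 2×(-1) from CN⁻ and 2×(+0) from phen sum to -2; with overall charge +0, Cr is +2.
Group 6 minus oxidation state +2 gives a d⁴ configuration for Cr²⁺.
Electron filling gives t₂g⁴ eg⁰.
CFSE(orbital) = 4×(-0.4Δ_oct) + 0×(0.6Δ_oct) = -1.6Δ_oct; with Δ_oct = 23780 cm⁻¹ that is -38048 cm⁻¹.
High-spin d⁴ would be t₂g³ eg¹ with 0 pairs; low-spin has 1, so 1 excess pair costs +1P = +16450 cm⁻¹.
Net CFSE = -38048 + 16450 = -21598 cm⁻¹.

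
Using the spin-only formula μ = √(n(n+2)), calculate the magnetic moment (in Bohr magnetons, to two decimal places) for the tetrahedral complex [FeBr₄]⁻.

Each Br⁻ contributes -1; 4 × (-1) = -4. With overall charge -1, Fe is in the +3 oxidation state.
Group 8 minus oxidation state +3 gives a d⁵ configuration for Fe³⁺.
Tetrahedral fields are weak (Δₜ ≈ 4/9 Δₒ), so electrons fill high-spin.
Configuration: e^2 t2^3 → 5 unpaired electrons.
μ(spin-only) = √[5(5+2)] = √35 ≈ 5.92 Bohr magnetons.

5.92 Bohr magnetons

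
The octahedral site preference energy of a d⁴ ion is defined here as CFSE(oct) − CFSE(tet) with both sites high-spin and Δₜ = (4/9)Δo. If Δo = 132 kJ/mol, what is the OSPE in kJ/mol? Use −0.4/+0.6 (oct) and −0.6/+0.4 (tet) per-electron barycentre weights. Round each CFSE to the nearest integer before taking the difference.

Octahedral high-spin t₂g³ eg¹: CFSE = -0.6 × 132 = -79 kJ/mol.
Tetrahedral e² t₂² gives -0.4Δₜ = -0.4 × (4/9) × 132 = -23 kJ/mol.
OSPE = CFSE(oct) − CFSE(tet) = -79 − (-23) = -56 kJ/mol.

-56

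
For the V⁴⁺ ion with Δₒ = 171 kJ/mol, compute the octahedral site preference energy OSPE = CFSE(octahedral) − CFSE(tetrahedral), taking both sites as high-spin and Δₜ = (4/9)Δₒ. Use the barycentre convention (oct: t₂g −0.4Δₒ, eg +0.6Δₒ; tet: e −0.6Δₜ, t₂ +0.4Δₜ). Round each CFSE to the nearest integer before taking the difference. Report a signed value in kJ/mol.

V is in group 5, so V⁴⁺ is d¹ (5 − 4 = 1).
Octahedral (high-spin): t₂g¹ eg⁰, CFSE = 1(−0.4) + 0(+0.6) = -0.4Δₒ = -0.4 × 171 = -68 kJ/mol.
Tetrahedral: e¹ t₂⁰, CFSE = 1(−0.6) + 0(+0.4) = -0.6Δₜ = -0.6 × (4/9) × 171 = -46 kJ/mol.
Subtracting, OSPE = -68 − (-46) = -22 kJ/mol.

-22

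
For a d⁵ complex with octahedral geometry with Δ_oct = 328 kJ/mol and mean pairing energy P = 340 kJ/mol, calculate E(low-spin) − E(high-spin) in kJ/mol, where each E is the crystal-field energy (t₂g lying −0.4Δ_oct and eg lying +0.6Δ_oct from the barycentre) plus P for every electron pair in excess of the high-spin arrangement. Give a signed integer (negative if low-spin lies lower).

In the high-spin limit (t₂g³ eg²) the orbital term is 0.0Δ_oct = 0 kJ/mol, with no excess pairing.
For low-spin the configuration is t₂g⁵ eg⁰: orbital energy -2.0 × 328 = -656 kJ/mol, and 2 additional pairs relative to high-spin add 680 kJ/mol, giving 24 kJ/mol.
The difference is 24 − (0) = 24 kJ/mol, so high-spin lies lower.

24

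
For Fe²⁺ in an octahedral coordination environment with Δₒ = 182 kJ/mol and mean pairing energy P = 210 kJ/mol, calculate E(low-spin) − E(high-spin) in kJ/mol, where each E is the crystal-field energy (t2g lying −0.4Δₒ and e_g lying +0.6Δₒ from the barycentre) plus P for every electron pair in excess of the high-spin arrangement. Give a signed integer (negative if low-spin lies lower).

Fe is in group 8, so Fe²⁺ is d⁶ (8 − 2 = 6).
High-spin: t2g^4 e_g^2, CFSE = -0.4Δₒ = -73 kJ/mol.
For low-spin the configuration is t2g^6 e_g^0: orbital energy -2.4 × 182 = -437 kJ/mol, and 2 additional pairs relative to high-spin add 420 kJ/mol, giving -17 kJ/mol.
E(LS) − E(HS) = -17 − (-73) = 56 kJ/mol.

56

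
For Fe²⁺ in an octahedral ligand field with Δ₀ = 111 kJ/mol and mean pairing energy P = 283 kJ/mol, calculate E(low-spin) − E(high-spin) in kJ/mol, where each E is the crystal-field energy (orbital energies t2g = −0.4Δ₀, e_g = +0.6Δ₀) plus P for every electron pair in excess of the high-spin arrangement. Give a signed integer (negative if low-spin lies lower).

344

Fe is in group 8, so Fe²⁺ is d⁶ (8 − 2 = 6).
High-spin d⁶ fills as t2g^4 e_g^2 with CFSE 4(−0.4) + 2(+0.6) = -0.4Δ₀ = -44 kJ/mol.
For low-spin the configuration is t2g^6 e_g^0: orbital energy -2.4 × 111 = -266 kJ/mol, and 2 additional pairs relative to high-spin add 566 kJ/mol, giving 300 kJ/mol.
E(LS) − E(HS) = 300 − (-44) = 344 kJ/mol.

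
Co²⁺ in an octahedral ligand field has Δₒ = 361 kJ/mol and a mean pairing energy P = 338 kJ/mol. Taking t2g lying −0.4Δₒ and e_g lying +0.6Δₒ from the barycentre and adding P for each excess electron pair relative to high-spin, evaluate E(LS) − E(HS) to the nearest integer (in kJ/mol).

-23

Co sits in group 9; removing 2 electrons leaves Co²⁺ with 9 − 2 = 7 d electrons.
High-spin: t2g^5 e_g^2, CFSE = -0.8Δₒ = -289 kJ/mol.
Low-spin t2g^6 e_g^1 gives -1.8Δₒ = -650 kJ/mol, but forming 1 extra pair costs 1P = 338 kJ/mol, so E(LS) = -650 + 338 = -312 kJ/mol.
The difference is -312 − (-289) = -23 kJ/mol, so low-spin lies lower.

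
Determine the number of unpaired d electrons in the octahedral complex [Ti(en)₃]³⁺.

1

en is neutral, so the +3 overall charge sits on Ti: oxidation state +3.
Ti³⁺: group 4, so d-count = 4 − 3 = 1.
For octahedral d¹ the high- and low-spin configurations coincide.
Configuration: t2g^1 e_g^0, giving 1 unpaired electron.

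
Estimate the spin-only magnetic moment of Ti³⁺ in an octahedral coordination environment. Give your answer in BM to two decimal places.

Ti³⁺: group 4, so d-count = 4 − 3 = 1.
Configuration: t2g^1 e_g^0 → 1 unpaired electron.
μ(spin-only) = √[1(1+2)] = √3 ≈ 1.73 BM.

1.73 BM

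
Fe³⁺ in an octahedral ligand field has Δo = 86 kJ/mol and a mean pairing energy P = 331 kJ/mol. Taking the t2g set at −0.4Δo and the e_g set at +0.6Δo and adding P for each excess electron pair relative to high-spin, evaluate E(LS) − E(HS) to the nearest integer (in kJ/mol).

490

Fe³⁺: group 8, so d-count = 8 − 3 = 5.
High-spin: t2g^3 e_g^2, CFSE = 0.0Δo = 0 kJ/mol.
Low-spin t2g^5 e_g^0 gives -2.0Δo = -172 kJ/mol, but forming 2 extra pairs costs 2P = 662 kJ/mol, so E(LS) = -172 + 662 = 490 kJ/mol.
E(LS) − E(HS) = 490 − (0) = 490 kJ/mol.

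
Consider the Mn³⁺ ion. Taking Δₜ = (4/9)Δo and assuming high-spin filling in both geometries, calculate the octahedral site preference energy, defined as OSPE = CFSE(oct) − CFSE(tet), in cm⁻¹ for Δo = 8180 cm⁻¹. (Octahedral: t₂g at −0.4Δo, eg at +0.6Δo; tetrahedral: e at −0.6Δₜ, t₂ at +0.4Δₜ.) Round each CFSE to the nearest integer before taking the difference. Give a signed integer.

-3454

Mn is in group 7, so Mn³⁺ is d⁴ (7 − 3 = 4).
Octahedral high-spin t2g^3 e_g^1: CFSE = -0.6 × 8180 = -4908 cm⁻¹.
In a tetrahedral site the filling is e^2 t2^2: CFSE(tet) = -0.4Δₜ = -0.4 × (4/9)(8180) = -1454 cm⁻¹.
OSPE = CFSE(oct) − CFSE(tet) = -4908 − (-1454) = -3454 cm⁻¹.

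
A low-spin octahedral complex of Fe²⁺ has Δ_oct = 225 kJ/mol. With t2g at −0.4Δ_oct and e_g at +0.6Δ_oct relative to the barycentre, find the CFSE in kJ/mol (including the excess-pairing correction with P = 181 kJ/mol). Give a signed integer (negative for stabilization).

-178

Fe²⁺: group 8, so d-count = 8 − 2 = 6.
Electron filling gives t2g^6 e_g^0.
CFSE(orbital) = 6×(-0.4Δ_oct) + 0×(0.6Δ_oct) = -2.4Δ_oct; with Δ_oct = 225 kJ/mol that is -540 kJ/mol.
Relative to high-spin t2g^4 e_g^2 (1 paired), the low-spin configuration has 2 additional pairs, contributing +2 × 181 = +362 kJ/mol.
Combining: -540 + 362 = -178 kJ/mol.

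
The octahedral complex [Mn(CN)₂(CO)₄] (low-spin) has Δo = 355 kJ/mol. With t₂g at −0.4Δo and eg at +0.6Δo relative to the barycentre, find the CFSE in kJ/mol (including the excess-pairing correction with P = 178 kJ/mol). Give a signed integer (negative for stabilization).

Ligand charges: 2×(-1) from CN⁻ and 4×(+0) from CO sum to -2; with overall charge +0, Mn is +2.
Group 7 minus oxidation state +2 gives a d⁵ configuration for Mn²⁺.
Electron filling gives t₂g⁵ eg⁰.
Orbital CFSE = 5(-0.4) + 0(0.6) = -2.0Δo = -2.0 × 355 = -710 kJ/mol.
Relative to high-spin t₂g³ eg² (0 paired), the low-spin configuration has 2 additional pairs, contributing +2 × 178 = +356 kJ/mol.
Overall CFSE = -710 + 356 = -354 kJ/mol.

-354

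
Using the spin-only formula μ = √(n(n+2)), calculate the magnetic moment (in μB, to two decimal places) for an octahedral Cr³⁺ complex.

Cr is in group 6, so Cr³⁺ is d³ (6 − 3 = 3).
Configuration: t₂g³ eg⁰ → 3 unpaired electrons.
μ(spin-only) = √[3(3+2)] = √15 ≈ 3.87 μB.

3.87 μB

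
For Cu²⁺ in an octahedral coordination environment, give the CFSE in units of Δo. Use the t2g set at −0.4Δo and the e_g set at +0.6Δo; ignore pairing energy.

Cu is in group 11, so Cu²⁺ is d⁹ (11 − 2 = 9).
For octahedral d⁹ the high- and low-spin configurations coincide.
Configuration: t2g^6 e_g^3.
CFSE = 6(-0.4Δo) + 3(0.6Δo) = -2.4Δo + 1.8Δo = -0.6Δo.

-0.6 Δo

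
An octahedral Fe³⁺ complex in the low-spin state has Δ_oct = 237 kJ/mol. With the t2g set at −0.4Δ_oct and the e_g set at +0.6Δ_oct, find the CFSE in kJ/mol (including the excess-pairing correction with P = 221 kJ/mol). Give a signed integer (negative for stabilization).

-32

Fe is in group 8, so Fe³⁺ is d⁵ (8 − 3 = 5).
Electron filling gives t2g^5 e_g^0.
The orbital stabilization is -2.0Δ_oct = -2.0 × 237 = -474 kJ/mol.
Pairing penalty: 2 pairs vs 0 in the high-spin reference → 2 extra × P = 442 kJ/mol.
Net CFSE = -474 + 442 = -32 kJ/mol.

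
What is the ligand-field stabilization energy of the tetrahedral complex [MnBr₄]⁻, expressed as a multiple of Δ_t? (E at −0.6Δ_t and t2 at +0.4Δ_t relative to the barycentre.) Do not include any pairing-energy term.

Each Br⁻ contributes -1; 4 × (-1) = -4. With overall charge -1, Mn is in the +3 oxidation state.
Mn is in group 7, so Mn³⁺ is d⁴ (7 − 3 = 4).
Tetrahedral fields are weak (Δₜ ≈ 4/9 Δₒ), so electrons fill high-spin.
Configuration: e^2 t2^2.
CFSE = 2(-0.6Δ_t) + 2(0.4Δ_t) = -1.2Δ_t + 0.8Δ_t = -0.4Δ_t.

-0.4 Δ_t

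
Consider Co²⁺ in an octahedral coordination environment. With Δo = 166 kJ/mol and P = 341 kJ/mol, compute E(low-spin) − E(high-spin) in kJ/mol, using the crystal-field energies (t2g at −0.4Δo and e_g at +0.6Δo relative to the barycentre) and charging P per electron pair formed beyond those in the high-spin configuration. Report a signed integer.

Co sits in group 9; removing 2 electrons leaves Co²⁺ with 9 − 2 = 7 d electrons.
In the high-spin limit (t2g^5 e_g^2) the orbital term is -0.8Δo = -133 kJ/mol, with no excess pairing.
Low-spin: t2g^6 e_g^1, orbital CFSE = -1.8Δo = -299 kJ/mol; plus 1 excess pair × P = +341 kJ/mol; total 42 kJ/mol.
The difference is 42 − (-133) = 175 kJ/mol, so high-spin lies lower.

175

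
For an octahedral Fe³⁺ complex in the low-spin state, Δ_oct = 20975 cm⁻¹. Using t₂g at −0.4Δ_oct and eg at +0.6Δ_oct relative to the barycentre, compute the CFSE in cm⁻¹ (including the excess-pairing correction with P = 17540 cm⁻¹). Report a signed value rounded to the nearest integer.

-6870

Fe is in group 8, so Fe³⁺ is d⁵ (8 − 3 = 5).
The d⁵ electrons fill as t₂g⁵ eg⁰.
CFSE(orbital) = 5×(-0.4Δ_oct) + 0×(0.6Δ_oct) = -2.0Δ_oct; with Δ_oct = 20975 cm⁻¹ that is -41950 cm⁻¹.
Relative to high-spin t₂g³ eg² (0 paired), the low-spin configuration has 2 additional pairs, contributing +2 × 17540 = +35080 cm⁻¹.
Combining: -41950 + 35080 = -6870 cm⁻¹.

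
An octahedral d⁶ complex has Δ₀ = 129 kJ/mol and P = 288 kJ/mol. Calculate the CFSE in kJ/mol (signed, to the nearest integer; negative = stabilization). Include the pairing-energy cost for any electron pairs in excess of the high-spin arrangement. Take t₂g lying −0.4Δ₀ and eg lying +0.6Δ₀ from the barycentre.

-52

Δ₀ < P, so pairing is avoided: the ground state is high-spin.
That gives t₂g⁴ eg².
Orbital CFSE = -0.4Δ₀ = -0.4 × 129 = -52 kJ/mol.
High-spin has no excess pairs, so no pairing correction applies.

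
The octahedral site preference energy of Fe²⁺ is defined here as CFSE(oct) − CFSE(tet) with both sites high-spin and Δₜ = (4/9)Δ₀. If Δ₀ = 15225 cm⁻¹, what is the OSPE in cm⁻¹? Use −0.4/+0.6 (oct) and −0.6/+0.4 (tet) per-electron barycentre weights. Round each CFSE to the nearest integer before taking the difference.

Fe is in group 8, so Fe²⁺ is d⁶ (8 − 2 = 6).
Octahedral (high-spin): t2g^4 e_g^2, CFSE = 4(−0.4) + 2(+0.6) = -0.4Δ₀ = -0.4 × 15225 = -6090 cm⁻¹.
Tetrahedral: e^3 t2^3, CFSE = 3(−0.6) + 3(+0.4) = -0.6Δₜ = -0.6 × (4/9) × 15225 = -4060 cm⁻¹.
OSPE = -6090 − (-4060) = -2030 cm⁻¹.

-2030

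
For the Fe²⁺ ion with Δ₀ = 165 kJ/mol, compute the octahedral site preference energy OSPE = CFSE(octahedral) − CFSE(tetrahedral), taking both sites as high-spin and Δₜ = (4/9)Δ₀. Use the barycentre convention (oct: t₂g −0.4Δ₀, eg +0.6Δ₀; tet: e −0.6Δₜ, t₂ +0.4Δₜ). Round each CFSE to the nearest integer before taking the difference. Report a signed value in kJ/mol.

Fe sits in group 8; removing 2 electrons leaves Fe²⁺ with 8 − 2 = 6 d electrons.
Octahedral (high-spin): t₂g⁴ eg², CFSE = 4(−0.4) + 2(+0.6) = -0.4Δ₀ = -0.4 × 165 = -66 kJ/mol.
Tetrahedral e³ t₂³ gives -0.6Δₜ = -0.6 × (4/9) × 165 = -44 kJ/mol.
Subtracting, OSPE = -66 − (-44) = -22 kJ/mol.

-22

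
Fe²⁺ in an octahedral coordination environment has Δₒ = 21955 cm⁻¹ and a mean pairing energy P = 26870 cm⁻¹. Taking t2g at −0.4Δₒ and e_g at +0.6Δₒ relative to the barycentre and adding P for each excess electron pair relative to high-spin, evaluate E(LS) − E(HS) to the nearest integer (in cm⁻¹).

Fe is in group 8, so Fe²⁺ is d⁶ (8 − 2 = 6).
In the high-spin limit (t2g^4 e_g^2) the orbital term is -0.4Δₒ = -8782 cm⁻¹, with no excess pairing.
Low-spin t2g^6 e_g^0 gives -2.4Δₒ = -52692 cm⁻¹, but forming 2 extra pairs costs 2P = 53740 cm⁻¹, so E(LS) = -52692 + 53740 = 1048 cm⁻¹.
Thus E(LS) − E(HS) = 9830 cm⁻¹.

9830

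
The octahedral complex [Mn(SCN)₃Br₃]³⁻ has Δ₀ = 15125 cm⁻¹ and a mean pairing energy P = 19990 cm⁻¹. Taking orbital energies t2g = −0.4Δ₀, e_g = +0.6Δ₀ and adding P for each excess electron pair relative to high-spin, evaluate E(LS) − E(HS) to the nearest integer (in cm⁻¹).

Ligand charges: 3×(-1) from SCN⁻ and 3×(-1) from Br⁻ sum to -6; with overall charge -3, Mn is +3.
Group 7 minus oxidation state +3 gives a d⁴ configuration for Mn³⁺.
High-spin: t2g^3 e_g^1, CFSE = -0.6Δ₀ = -9075 cm⁻¹.
Low-spin: t2g^4 e_g^0, orbital CFSE = -1.6Δ₀ = -24200 cm⁻¹; plus 1 excess pair × P = +19990 cm⁻¹; total -4210 cm⁻¹.
The difference is -4210 − (-9075) = 4865 cm⁻¹, so high-spin lies lower.

4865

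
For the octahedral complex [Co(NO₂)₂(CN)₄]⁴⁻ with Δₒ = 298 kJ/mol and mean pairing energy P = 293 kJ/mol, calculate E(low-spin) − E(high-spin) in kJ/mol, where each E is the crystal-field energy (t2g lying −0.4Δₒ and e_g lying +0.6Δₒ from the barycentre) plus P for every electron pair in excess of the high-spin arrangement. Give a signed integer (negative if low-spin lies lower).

Ligand charges: 2×(-1) from NO₂⁻ and 4×(-1) from CN⁻ sum to -6; with overall charge -4, Co is +2.
Co is in group 9, so Co²⁺ is d⁷ (9 − 2 = 7).
High-spin d⁷ fills as t2g^5 e_g^2 with CFSE 5(−0.4) + 2(+0.6) = -0.8Δₒ = -238 kJ/mol.
Low-spin: t2g^6 e_g^1, orbital CFSE = -1.8Δₒ = -536 kJ/mol; plus 1 excess pair × P = +293 kJ/mol; total -243 kJ/mol.
E(LS) − E(HS) = -243 − (-238) = -5 kJ/mol.

-5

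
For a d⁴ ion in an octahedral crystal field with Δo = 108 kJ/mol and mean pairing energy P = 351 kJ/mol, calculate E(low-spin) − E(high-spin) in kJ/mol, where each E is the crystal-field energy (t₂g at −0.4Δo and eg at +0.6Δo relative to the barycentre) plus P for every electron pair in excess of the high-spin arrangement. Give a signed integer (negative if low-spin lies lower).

In the high-spin limit (t₂g³ eg¹) the orbital term is -0.6Δo = -65 kJ/mol, with no excess pairing.
For low-spin the configuration is t₂g⁴ eg⁰: orbital energy -1.6 × 108 = -173 kJ/mol, and 1 additional pair relative to high-spin adds 351 kJ/mol, giving 178 kJ/mol.
E(LS) − E(HS) = 178 − (-65) = 243 kJ/mol.

243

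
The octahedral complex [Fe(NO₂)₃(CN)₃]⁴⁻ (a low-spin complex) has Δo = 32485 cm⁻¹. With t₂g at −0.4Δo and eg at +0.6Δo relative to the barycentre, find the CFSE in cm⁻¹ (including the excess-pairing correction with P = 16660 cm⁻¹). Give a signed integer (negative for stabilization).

Ligand charges: 3×(-1) from NO₂⁻ and 3×(-1) from CN⁻ sum to -6; with overall charge -4, Fe is +2.
Fe sits in group 8; removing 2 electrons leaves Fe²⁺ with 8 − 2 = 6 d electrons.
Electron filling gives t₂g⁶ eg⁰.
The orbital stabilization is -2.4Δo = -2.4 × 32485 = -77964 cm⁻¹.
Pairing penalty: 3 pairs vs 1 in the high-spin reference → 2 extra × P = 33320 cm⁻¹.
Overall CFSE = -77964 + 33320 = -44644 cm⁻¹.

-44644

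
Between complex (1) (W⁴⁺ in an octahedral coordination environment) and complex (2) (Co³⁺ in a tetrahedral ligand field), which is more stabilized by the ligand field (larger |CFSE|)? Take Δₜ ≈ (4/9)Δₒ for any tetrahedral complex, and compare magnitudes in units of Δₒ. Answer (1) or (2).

(1)

(1): W sits in group 6; removing 4 electrons leaves W⁴⁺ with 6 − 4 = 2 d electrons; For octahedral d² the high- and low-spin configurations coincide; t₂g² eg⁰, CFSE = -0.8Δₒ.
(2): Group 9 minus oxidation state +3 gives a d⁶ configuration for Co³⁺; Tetrahedral fields are weak (Δₜ ≈ 4/9 Δₒ), so electrons fill high-spin; e³ t₂³, CFSE = -0.6Δₜ ≈ -0.27Δₒ.
So (1) has the larger |CFSE|.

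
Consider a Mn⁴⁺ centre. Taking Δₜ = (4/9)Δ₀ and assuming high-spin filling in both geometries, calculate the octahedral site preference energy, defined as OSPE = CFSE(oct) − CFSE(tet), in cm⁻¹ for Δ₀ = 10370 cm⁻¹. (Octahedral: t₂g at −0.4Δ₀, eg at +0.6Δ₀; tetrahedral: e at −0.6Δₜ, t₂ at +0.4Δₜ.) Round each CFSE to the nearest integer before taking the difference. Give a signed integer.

-8757

Group 7 minus oxidation state +4 gives a d³ configuration for Mn⁴⁺.
Octahedral (high-spin): t2g^3 e_g^0, CFSE = 3(−0.4) + 0(+0.6) = -1.2Δ₀ = -1.2 × 10370 = -12444 cm⁻¹.
Tetrahedral e^2 t2^1 gives -0.8Δₜ = -0.8 × (4/9) × 10370 = -3687 cm⁻¹.
OSPE = CFSE(oct) − CFSE(tet) = -12444 − (-3687) = -8757 cm⁻¹.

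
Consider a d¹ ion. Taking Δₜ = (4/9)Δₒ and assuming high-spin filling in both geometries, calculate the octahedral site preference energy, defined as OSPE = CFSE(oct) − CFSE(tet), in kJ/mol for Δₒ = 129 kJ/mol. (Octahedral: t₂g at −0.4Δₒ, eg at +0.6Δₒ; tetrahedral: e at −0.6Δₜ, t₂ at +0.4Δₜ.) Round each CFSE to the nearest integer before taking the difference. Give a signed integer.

-18

In an octahedral site d¹ (HS) is t₂g¹ eg⁰, giving CFSE(oct) = -0.4Δₒ = -52 kJ/mol.
Tetrahedral e¹ t₂⁰ gives -0.6Δₜ = -0.6 × (4/9) × 129 = -34 kJ/mol.
Subtracting, OSPE = -52 − (-34) = -18 kJ/mol.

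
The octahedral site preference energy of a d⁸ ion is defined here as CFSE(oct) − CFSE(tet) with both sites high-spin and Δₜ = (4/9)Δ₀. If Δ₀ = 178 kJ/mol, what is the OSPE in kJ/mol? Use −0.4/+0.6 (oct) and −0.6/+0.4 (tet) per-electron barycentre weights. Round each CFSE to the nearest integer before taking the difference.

-151

Octahedral high-spin t₂g⁶ eg²: CFSE = -1.2 × 178 = -214 kJ/mol.
Tetrahedral e⁴ t₂⁴ gives -0.8Δₜ = -0.8 × (4/9) × 178 = -63 kJ/mol.
OSPE = CFSE(oct) − CFSE(tet) = -214 − (-63) = -151 kJ/mol.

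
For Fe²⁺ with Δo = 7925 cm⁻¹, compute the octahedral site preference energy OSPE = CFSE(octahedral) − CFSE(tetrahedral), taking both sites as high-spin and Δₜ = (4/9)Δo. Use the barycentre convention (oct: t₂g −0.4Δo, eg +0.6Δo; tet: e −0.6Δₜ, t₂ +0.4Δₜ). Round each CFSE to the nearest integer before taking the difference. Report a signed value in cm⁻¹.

Fe is in group 8, so Fe²⁺ is d⁶ (8 − 2 = 6).
In an octahedral site d⁶ (HS) is t2g^4 e_g^2, giving CFSE(oct) = -0.4Δo = -3170 cm⁻¹.
Tetrahedral: e^3 t2^3, CFSE = 3(−0.6) + 3(+0.4) = -0.6Δₜ = -0.6 × (4/9) × 7925 = -2113 cm⁻¹.
Subtracting, OSPE = -3170 − (-2113) = -1057 cm⁻¹.

-1057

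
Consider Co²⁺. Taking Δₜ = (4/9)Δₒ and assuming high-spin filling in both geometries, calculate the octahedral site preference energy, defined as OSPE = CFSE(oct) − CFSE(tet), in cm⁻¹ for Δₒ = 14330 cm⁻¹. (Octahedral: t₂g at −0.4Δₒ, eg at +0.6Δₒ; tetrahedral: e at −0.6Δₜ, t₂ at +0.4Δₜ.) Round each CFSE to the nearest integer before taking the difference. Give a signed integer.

-3821

Group 9 minus oxidation state +2 gives a d⁷ configuration for Co²⁺.
Octahedral high-spin t₂g⁵ eg²: CFSE = -0.8 × 14330 = -11464 cm⁻¹.
Tetrahedral e⁴ t₂³ gives -1.2Δₜ = -1.2 × (4/9) × 14330 = -7643 cm⁻¹.
Subtracting, OSPE = -11464 − (-7643) = -3821 cm⁻¹.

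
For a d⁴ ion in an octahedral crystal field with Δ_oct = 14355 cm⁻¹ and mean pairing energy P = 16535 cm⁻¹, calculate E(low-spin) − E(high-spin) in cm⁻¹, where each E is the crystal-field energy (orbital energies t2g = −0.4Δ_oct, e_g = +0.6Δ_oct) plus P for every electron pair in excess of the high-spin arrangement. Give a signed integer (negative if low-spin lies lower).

2180

High-spin d⁴ fills as t2g^3 e_g^1 with CFSE 3(−0.4) + 1(+0.6) = -0.6Δ_oct = -8613 cm⁻¹.
For low-spin the configuration is t2g^4 e_g^0: orbital energy -1.6 × 14355 = -22968 cm⁻¹, and 1 additional pair relative to high-spin adds 16535 cm⁻¹, giving -6433 cm⁻¹.
E(LS) − E(HS) = -6433 − (-8613) = 2180 cm⁻¹.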